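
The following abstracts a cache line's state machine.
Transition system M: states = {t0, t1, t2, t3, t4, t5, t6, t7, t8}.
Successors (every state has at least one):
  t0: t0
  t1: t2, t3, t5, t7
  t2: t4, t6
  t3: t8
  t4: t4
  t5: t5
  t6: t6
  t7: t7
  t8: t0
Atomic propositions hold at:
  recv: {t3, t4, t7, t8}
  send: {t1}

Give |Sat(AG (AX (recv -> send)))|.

Sat(recv -> send) = {t0, t1, t2, t5, t6}
Sat(AX (recv -> send)) = {s : every successor in {t0, t1, t2, t5, t6}} = {t0, t5, t6, t8}
AG (AX (recv -> send)): greatest fixpoint, start Z0 = {t0, t5, t6, t8}, keep only states in Sat with every successor in Z. Already a fixed point.
Sat(AG (AX (recv -> send))) = {t0, t5, t6, t8}
|Sat(AG (AX (recv -> send)))| = |{t0, t5, t6, t8}| = 4.

4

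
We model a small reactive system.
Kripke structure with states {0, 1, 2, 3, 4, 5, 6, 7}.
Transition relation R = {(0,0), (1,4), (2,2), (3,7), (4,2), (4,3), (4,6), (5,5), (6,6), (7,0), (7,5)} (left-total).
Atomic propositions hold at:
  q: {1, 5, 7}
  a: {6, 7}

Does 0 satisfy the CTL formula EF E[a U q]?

No

E[a U q]: least fixpoint, start Z0 = Sat(q) = {1, 5, 7}, add states in Sat(a) with some successor in Z. Already a fixed point.
Sat(E[a U q]) = {1, 5, 7}
EF E[a U q]: least fixpoint, start Z0 = {1, 5, 7}, add states with some successor in Z. Z1 = {1, 3, 5, 7}; Z2 = {1, 3, 4, 5, 7}; fixed.
Sat(EF E[a U q]) = {1, 3, 4, 5, 7}
0 ∉ Sat(EF E[a U q]) = {1, 3, 4, 5, 7}, so the formula does not hold at 0.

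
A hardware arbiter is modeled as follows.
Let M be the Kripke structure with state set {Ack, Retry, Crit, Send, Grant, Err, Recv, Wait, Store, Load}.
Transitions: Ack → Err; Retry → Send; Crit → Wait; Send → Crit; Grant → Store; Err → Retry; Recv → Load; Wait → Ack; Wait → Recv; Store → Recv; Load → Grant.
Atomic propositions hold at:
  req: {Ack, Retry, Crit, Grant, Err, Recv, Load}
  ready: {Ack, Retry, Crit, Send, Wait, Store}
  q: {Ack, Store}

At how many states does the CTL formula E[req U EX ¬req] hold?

Sat(¬req) = {Send, Wait, Store}
Sat(EX ¬req) = {s : some successor in {Send, Wait, Store}} = {Retry, Crit, Grant}
E[req U EX ¬req]: least fixpoint, start Z0 = Sat(EX ¬req) = {Retry, Crit, Grant}, add states in Sat(req) with some successor in Z. Z1 = {Retry, Crit, Grant, Err, Load}; Z2 = {Ack, Retry, Crit, Grant, Err, Recv, Load}; fixed.
Sat(E[req U EX ¬req]) = {Ack, Retry, Crit, Grant, Err, Recv, Load}
|Sat(E[req U EX ¬req])| = |{Ack, Retry, Crit, Grant, Err, Recv, Load}| = 7.

7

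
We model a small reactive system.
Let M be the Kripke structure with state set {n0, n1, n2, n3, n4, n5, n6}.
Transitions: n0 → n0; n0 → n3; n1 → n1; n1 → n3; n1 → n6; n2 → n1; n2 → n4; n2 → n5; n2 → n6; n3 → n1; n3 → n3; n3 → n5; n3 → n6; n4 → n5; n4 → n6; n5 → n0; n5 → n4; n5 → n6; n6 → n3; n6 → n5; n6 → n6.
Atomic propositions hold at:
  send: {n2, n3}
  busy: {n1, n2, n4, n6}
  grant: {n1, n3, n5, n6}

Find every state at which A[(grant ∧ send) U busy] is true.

Sat(grant ∧ send) = {n3}
A[(grant ∧ send) U busy]: least fixpoint, start Z0 = Sat(busy) = {n1, n2, n4, n6}, add states in Sat(grant ∧ send) with every successor in Z. Already a fixed point.
Sat(A[(grant ∧ send) U busy]) = {n1, n2, n4, n6}

{n1, n2, n4, n6}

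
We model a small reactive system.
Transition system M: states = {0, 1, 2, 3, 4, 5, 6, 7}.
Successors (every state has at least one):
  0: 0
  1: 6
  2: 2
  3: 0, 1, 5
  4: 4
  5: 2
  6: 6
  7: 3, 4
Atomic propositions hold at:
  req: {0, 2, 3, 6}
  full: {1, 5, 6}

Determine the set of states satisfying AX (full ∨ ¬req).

{1, 4, 6}

Sat(¬req) = {1, 4, 5, 7}
Sat(full ∨ ¬req) = {1, 4, 5, 6, 7}
Sat(AX (full ∨ ¬req)) = {s : every successor in {1, 4, 5, 6, 7}} = {1, 4, 6}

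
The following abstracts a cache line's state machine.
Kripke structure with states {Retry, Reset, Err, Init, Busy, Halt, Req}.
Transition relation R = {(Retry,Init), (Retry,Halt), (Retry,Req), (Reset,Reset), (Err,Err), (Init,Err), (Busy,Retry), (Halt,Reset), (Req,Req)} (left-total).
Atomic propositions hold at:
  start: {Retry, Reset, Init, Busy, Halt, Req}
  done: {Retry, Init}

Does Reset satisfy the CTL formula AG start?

Yes

AG start: greatest fixpoint, start Z0 = {Retry, Reset, Init, Busy, Halt, Req}, keep only states in Sat with every successor in Z. Z1 = {Retry, Reset, Busy, Halt, Req}; Z2 = {Reset, Busy, Halt, Req}; Z3 = {Reset, Halt, Req}; fixed.
Sat(AG start) = {Reset, Halt, Req}
Reset ∈ Sat(AG start) = {Reset, Halt, Req}, so the formula holds at Reset.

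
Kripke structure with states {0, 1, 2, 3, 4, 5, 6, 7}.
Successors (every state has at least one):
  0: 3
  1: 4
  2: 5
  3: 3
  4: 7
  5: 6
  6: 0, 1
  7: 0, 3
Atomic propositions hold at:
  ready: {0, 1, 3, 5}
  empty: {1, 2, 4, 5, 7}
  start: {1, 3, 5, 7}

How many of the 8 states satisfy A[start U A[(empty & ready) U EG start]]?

Sat(empty & ready) = {1, 5}
EG start: greatest fixpoint, start Z0 = {1, 3, 5, 7}, keep only states in Sat with some successor in Z. Z1 = {3, 7}; fixed.
Sat(EG start) = {3, 7}
A[(empty & ready) U EG start]: least fixpoint, start Z0 = Sat(EG start) = {3, 7}, add states in Sat(empty & ready) with every successor in Z. Already a fixed point.
Sat(A[(empty & ready) U EG start]) = {3, 7}
A[start U A[(empty & ready) U EG start]]: least fixpoint, start Z0 = Sat(A[(empty & ready) U EG start]) = {3, 7}, add states in Sat(start) with every successor in Z. Already a fixed point.
Sat(A[start U A[(empty & ready) U EG start]]) = {3, 7}
|Sat(A[start U A[(empty & ready) U EG start]])| = |{3, 7}| = 2.

2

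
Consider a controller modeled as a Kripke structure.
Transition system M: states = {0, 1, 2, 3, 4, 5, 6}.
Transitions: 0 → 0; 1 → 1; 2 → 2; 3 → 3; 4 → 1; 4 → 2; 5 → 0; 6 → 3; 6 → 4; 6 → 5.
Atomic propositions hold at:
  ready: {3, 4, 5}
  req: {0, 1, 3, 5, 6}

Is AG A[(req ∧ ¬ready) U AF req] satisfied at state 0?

Sat(¬ready) = {0, 1, 2, 6}
Sat(req ∧ ¬ready) = {0, 1, 6}
AF req: least fixpoint, start Z0 = {0, 1, 3, 5, 6}, add states with every successor in Z. Already a fixed point.
Sat(AF req) = {0, 1, 3, 5, 6}
A[(req ∧ ¬ready) U AF req]: least fixpoint, start Z0 = Sat(AF req) = {0, 1, 3, 5, 6}, add states in Sat(req ∧ ¬ready) with every successor in Z. Already a fixed point.
Sat(A[(req ∧ ¬ready) U AF req]) = {0, 1, 3, 5, 6}
AG A[(req ∧ ¬ready) U AF req]: greatest fixpoint, start Z0 = {0, 1, 3, 5, 6}, keep only states in Sat with every successor in Z. Z1 = {0, 1, 3, 5}; fixed.
Sat(AG A[(req ∧ ¬ready) U AF req]) = {0, 1, 3, 5}
0 ∈ Sat(AG A[(req ∧ ¬ready) U AF req]) = {0, 1, 3, 5}, so the formula holds at 0.

Yes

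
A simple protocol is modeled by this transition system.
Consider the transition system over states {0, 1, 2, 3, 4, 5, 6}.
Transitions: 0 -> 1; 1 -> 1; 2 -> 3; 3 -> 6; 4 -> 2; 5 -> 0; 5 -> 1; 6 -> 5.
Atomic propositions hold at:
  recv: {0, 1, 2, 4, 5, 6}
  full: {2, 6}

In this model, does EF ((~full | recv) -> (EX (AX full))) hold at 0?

Sat(~full) = {0, 1, 3, 4, 5}
Sat(~full | recv) = {0, 1, 2, 3, 4, 5, 6}
Sat(AX full) = {s : every successor in {2, 6}} = {3, 4}
Sat(EX (AX full)) = {s : some successor in {3, 4}} = {2}
Sat((~full | recv) -> (EX (AX full))) = {2}
EF ((~full | recv) -> (EX (AX full))): least fixpoint, start Z0 = {2}, add states with some successor in Z. Z1 = {2, 4}; fixed.
Sat(EF ((~full | recv) -> (EX (AX full)))) = {2, 4}
0 ∉ Sat(EF ((~full | recv) -> (EX (AX full)))) = {2, 4}, so the formula does not hold at 0.

No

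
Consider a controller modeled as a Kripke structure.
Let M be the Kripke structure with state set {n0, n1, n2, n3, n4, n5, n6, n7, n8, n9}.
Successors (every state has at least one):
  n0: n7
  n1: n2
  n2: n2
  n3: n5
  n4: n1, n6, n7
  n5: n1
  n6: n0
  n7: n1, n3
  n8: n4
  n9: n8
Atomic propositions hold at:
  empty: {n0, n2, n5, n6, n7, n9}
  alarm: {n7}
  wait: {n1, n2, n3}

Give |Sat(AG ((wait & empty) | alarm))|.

Sat(wait & empty) = {n2}
Sat((wait & empty) | alarm) = {n2, n7}
AG ((wait & empty) | alarm): greatest fixpoint, start Z0 = {n2, n7}, keep only states in Sat with every successor in Z. Z1 = {n2}; fixed.
Sat(AG ((wait & empty) | alarm)) = {n2}
|Sat(AG ((wait & empty) | alarm))| = |{n2}| = 1.

1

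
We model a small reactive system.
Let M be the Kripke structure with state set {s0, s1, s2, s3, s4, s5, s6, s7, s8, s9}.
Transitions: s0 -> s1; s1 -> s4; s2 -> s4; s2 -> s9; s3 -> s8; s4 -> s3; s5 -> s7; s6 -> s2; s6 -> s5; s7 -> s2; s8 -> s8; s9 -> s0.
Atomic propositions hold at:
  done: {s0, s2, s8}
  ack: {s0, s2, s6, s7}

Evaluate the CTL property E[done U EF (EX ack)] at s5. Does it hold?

Sat(EX ack) = {s : some successor in {s0, s2, s6, s7}} = {s5, s6, s7, s9}
EF (EX ack): least fixpoint, start Z0 = {s5, s6, s7, s9}, add states with some successor in Z. Z1 = {s2, s5, s6, s7, s9}; fixed.
Sat(EF (EX ack)) = {s2, s5, s6, s7, s9}
E[done U EF (EX ack)]: least fixpoint, start Z0 = Sat(EF (EX ack)) = {s2, s5, s6, s7, s9}, add states in Sat(done) with some successor in Z. Already a fixed point.
Sat(E[done U EF (EX ack)]) = {s2, s5, s6, s7, s9}
s5 ∈ Sat(E[done U EF (EX ack)]) = {s2, s5, s6, s7, s9}, so the formula holds at s5.

Yes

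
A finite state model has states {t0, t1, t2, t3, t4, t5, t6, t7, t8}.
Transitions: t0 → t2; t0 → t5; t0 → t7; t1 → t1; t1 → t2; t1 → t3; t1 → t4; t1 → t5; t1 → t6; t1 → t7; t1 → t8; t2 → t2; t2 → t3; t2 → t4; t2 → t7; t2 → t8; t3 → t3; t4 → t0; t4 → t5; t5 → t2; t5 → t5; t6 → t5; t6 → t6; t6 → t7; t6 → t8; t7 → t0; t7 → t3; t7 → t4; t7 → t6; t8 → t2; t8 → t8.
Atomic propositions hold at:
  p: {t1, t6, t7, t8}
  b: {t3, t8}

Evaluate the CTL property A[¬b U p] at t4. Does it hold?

No

Sat(¬b) = {t0, t1, t2, t4, t5, t6, t7}
A[¬b U p]: least fixpoint, start Z0 = Sat(p) = {t1, t6, t7, t8}, add states in Sat(¬b) with every successor in Z. Already a fixed point.
Sat(A[¬b U p]) = {t1, t6, t7, t8}
t4 ∉ Sat(A[¬b U p]) = {t1, t6, t7, t8}, so the formula does not hold at t4.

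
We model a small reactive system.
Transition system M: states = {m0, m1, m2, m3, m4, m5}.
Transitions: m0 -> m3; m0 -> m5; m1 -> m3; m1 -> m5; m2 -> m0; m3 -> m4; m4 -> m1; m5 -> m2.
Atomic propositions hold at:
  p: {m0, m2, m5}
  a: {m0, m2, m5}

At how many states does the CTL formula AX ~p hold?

Sat(~p) = {m1, m3, m4}
Sat(AX ~p) = {s : every successor in {m1, m3, m4}} = {m3, m4}
|Sat(AX ~p)| = |{m3, m4}| = 2.

2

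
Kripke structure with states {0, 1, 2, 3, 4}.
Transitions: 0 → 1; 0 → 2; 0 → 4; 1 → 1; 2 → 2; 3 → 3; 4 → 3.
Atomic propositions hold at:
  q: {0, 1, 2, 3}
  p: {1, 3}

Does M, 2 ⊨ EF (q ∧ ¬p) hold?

Yes

Sat(¬p) = {0, 2, 4}
Sat(q ∧ ¬p) = {0, 2}
EF (q ∧ ¬p): least fixpoint, start Z0 = {0, 2}, add states with some successor in Z. Already a fixed point.
Sat(EF (q ∧ ¬p)) = {0, 2}
2 ∈ Sat(EF (q ∧ ¬p)) = {0, 2}, so the formula holds at 2.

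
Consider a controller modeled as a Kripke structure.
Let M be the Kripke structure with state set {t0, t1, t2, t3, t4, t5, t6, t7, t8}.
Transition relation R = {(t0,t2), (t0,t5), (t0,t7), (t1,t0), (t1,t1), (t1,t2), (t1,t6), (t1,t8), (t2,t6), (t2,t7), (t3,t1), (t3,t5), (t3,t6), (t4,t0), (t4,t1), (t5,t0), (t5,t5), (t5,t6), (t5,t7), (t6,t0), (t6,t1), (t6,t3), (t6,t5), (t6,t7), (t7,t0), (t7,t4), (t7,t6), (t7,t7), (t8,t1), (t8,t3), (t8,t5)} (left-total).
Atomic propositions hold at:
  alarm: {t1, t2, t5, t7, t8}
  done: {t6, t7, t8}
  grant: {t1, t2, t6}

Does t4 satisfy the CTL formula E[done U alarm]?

No

E[done U alarm]: least fixpoint, start Z0 = Sat(alarm) = {t1, t2, t5, t7, t8}, add states in Sat(done) with some successor in Z. Z1 = {t1, t2, t5, t6, t7, t8}; fixed.
Sat(E[done U alarm]) = {t1, t2, t5, t6, t7, t8}
t4 ∉ Sat(E[done U alarm]) = {t1, t2, t5, t6, t7, t8}, so the formula does not hold at t4.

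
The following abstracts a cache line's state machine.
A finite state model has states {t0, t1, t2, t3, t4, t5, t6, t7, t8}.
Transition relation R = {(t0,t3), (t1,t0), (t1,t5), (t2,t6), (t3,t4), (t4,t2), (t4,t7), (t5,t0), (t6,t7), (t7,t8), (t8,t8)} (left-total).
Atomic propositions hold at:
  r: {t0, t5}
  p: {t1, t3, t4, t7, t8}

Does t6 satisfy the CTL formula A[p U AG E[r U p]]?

E[r U p]: least fixpoint, start Z0 = Sat(p) = {t1, t3, t4, t7, t8}, add states in Sat(r) with some successor in Z. Z1 = {t0, t1, t3, t4, t7, t8}; Z2 = {t0, t1, t3, t4, t5, t7, t8}; fixed.
Sat(E[r U p]) = {t0, t1, t3, t4, t5, t7, t8}
AG E[r U p]: greatest fixpoint, start Z0 = {t0, t1, t3, t4, t5, t7, t8}, keep only states in Sat with every successor in Z. Z1 = {t0, t1, t3, t5, t7, t8}; Z2 = {t0, t1, t5, t7, t8}; Z3 = {t1, t5, t7, t8}; Z4 = {t7, t8}; fixed.
Sat(AG E[r U p]) = {t7, t8}
A[p U AG E[r U p]]: least fixpoint, start Z0 = Sat(AG E[r U p]) = {t7, t8}, add states in Sat(p) with every successor in Z. Already a fixed point.
Sat(A[p U AG E[r U p]]) = {t7, t8}
t6 ∉ Sat(A[p U AG E[r U p]]) = {t7, t8}, so the formula does not hold at t6.

No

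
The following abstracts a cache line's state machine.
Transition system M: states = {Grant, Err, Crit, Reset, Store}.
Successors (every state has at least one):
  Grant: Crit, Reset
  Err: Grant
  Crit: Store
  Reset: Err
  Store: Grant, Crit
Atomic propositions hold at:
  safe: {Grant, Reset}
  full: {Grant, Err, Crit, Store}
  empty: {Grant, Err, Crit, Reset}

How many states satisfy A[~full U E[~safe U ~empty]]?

2

Sat(~full) = {Reset}
Sat(~safe) = {Err, Crit, Store}
Sat(~empty) = {Store}
E[~safe U ~empty]: least fixpoint, start Z0 = Sat(~empty) = {Store}, add states in Sat(~safe) with some successor in Z. Z1 = {Crit, Store}; fixed.
Sat(E[~safe U ~empty]) = {Crit, Store}
A[~full U E[~safe U ~empty]]: least fixpoint, start Z0 = Sat(E[~safe U ~empty]) = {Crit, Store}, add states in Sat(~full) with every successor in Z. Already a fixed point.
Sat(A[~full U E[~safe U ~empty]]) = {Crit, Store}
|Sat(A[~full U E[~safe U ~empty]])| = |{Crit, Store}| = 2.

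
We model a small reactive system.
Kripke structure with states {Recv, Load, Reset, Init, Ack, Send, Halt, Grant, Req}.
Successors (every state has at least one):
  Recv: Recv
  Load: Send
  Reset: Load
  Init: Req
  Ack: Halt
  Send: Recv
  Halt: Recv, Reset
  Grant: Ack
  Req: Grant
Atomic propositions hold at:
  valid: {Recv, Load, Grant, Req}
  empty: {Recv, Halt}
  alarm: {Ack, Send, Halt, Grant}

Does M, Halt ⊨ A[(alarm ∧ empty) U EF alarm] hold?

Sat(alarm ∧ empty) = {Halt}
EF alarm: least fixpoint, start Z0 = {Ack, Send, Halt, Grant}, add states with some successor in Z. Z1 = {Load, Ack, Send, Halt, Grant, Req}; Z2 = {Load, Reset, Init, Ack, Send, Halt, Grant, Req}; fixed.
Sat(EF alarm) = {Load, Reset, Init, Ack, Send, Halt, Grant, Req}
A[(alarm ∧ empty) U EF alarm]: least fixpoint, start Z0 = Sat(EF alarm) = {Load, Reset, Init, Ack, Send, Halt, Grant, Req}, add states in Sat(alarm ∧ empty) with every successor in Z. Already a fixed point.
Sat(A[(alarm ∧ empty) U EF alarm]) = {Load, Reset, Init, Ack, Send, Halt, Grant, Req}
Halt ∈ Sat(A[(alarm ∧ empty) U EF alarm]) = {Load, Reset, Init, Ack, Send, Halt, Grant, Req}, so the formula holds at Halt.

Yes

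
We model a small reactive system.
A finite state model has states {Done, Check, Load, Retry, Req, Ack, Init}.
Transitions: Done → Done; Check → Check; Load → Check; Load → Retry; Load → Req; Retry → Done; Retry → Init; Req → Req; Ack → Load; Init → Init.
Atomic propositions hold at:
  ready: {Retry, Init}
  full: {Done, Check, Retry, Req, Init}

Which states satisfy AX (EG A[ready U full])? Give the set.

A[ready U full]: least fixpoint, start Z0 = Sat(full) = {Done, Check, Retry, Req, Init}, add states in Sat(ready) with every successor in Z. Already a fixed point.
Sat(A[ready U full]) = {Done, Check, Retry, Req, Init}
EG A[ready U full]: greatest fixpoint, start Z0 = {Done, Check, Retry, Req, Init}, keep only states in Sat with some successor in Z. Already a fixed point.
Sat(EG A[ready U full]) = {Done, Check, Retry, Req, Init}
Sat(AX (EG A[ready U full])) = {s : every successor in {Done, Check, Retry, Req, Init}} = {Done, Check, Load, Retry, Req, Init}

{Done, Check, Load, Retry, Req, Init}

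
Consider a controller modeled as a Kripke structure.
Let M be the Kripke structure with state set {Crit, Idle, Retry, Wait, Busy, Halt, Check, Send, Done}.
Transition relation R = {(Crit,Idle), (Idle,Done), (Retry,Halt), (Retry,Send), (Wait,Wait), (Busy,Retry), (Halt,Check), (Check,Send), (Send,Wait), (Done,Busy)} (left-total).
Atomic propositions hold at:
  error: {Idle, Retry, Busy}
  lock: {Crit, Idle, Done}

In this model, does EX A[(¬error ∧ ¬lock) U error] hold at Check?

Sat(¬error) = {Crit, Wait, Halt, Check, Send, Done}
Sat(¬lock) = {Retry, Wait, Busy, Halt, Check, Send}
Sat(¬error ∧ ¬lock) = {Wait, Halt, Check, Send}
A[(¬error ∧ ¬lock) U error]: least fixpoint, start Z0 = Sat(error) = {Idle, Retry, Busy}, add states in Sat(¬error ∧ ¬lock) with every successor in Z. Already a fixed point.
Sat(A[(¬error ∧ ¬lock) U error]) = {Idle, Retry, Busy}
Sat(EX A[(¬error ∧ ¬lock) U error]) = {s : some successor in {Idle, Retry, Busy}} = {Crit, Busy, Done}
Check ∉ Sat(EX A[(¬error ∧ ¬lock) U error]) = {Crit, Busy, Done}, so the formula does not hold at Check.

No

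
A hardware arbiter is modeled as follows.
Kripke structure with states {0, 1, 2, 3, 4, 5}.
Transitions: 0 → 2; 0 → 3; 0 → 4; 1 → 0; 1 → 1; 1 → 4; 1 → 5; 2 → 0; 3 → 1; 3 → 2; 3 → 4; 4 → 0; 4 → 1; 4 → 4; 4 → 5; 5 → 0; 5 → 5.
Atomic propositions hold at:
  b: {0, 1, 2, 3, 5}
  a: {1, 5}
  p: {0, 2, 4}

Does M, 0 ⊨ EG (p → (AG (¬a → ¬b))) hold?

No

Sat(¬a) = {0, 2, 3, 4}
Sat(¬b) = {4}
Sat(¬a → ¬b) = {1, 4, 5}
AG (¬a → ¬b): greatest fixpoint, start Z0 = {1, 4, 5}, keep only states in Sat with every successor in Z. Z1 = ∅; fixed.
Sat(AG (¬a → ¬b)) = ∅
Sat(p → (AG (¬a → ¬b))) = {1, 3, 5}
EG (p → (AG (¬a → ¬b))): greatest fixpoint, start Z0 = {1, 3, 5}, keep only states in Sat with some successor in Z. Already a fixed point.
Sat(EG (p → (AG (¬a → ¬b)))) = {1, 3, 5}
0 ∉ Sat(EG (p → (AG (¬a → ¬b)))) = {1, 3, 5}, so the formula does not hold at 0.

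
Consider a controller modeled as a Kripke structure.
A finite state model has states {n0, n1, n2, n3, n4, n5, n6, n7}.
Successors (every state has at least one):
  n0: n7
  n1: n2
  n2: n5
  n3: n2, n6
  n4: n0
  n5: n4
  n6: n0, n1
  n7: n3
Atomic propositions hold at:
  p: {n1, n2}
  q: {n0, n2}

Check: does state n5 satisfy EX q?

Sat(EX q) = {s : some successor in {n0, n2}} = {n1, n3, n4, n6}
n5 ∉ Sat(EX q) = {n1, n3, n4, n6}, so the formula does not hold at n5.

No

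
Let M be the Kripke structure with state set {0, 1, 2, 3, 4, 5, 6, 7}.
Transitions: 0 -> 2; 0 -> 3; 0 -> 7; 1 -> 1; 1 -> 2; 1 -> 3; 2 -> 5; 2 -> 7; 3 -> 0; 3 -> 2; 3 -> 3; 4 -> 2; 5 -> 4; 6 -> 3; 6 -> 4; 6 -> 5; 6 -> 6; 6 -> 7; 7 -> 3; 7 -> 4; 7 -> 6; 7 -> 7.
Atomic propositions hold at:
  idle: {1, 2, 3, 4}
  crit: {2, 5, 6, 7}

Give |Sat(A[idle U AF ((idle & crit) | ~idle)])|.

Sat(idle & crit) = {2}
Sat(~idle) = {0, 5, 6, 7}
Sat((idle & crit) | ~idle) = {0, 2, 5, 6, 7}
AF ((idle & crit) | ~idle): least fixpoint, start Z0 = {0, 2, 5, 6, 7}, add states with every successor in Z. Z1 = {0, 2, 4, 5, 6, 7}; fixed.
Sat(AF ((idle & crit) | ~idle)) = {0, 2, 4, 5, 6, 7}
A[idle U AF ((idle & crit) | ~idle)]: least fixpoint, start Z0 = Sat(AF ((idle & crit) | ~idle)) = {0, 2, 4, 5, 6, 7}, add states in Sat(idle) with every successor in Z. Already a fixed point.
Sat(A[idle U AF ((idle & crit) | ~idle)]) = {0, 2, 4, 5, 6, 7}
|Sat(A[idle U AF ((idle & crit) | ~idle)])| = |{0, 2, 4, 5, 6, 7}| = 6.

6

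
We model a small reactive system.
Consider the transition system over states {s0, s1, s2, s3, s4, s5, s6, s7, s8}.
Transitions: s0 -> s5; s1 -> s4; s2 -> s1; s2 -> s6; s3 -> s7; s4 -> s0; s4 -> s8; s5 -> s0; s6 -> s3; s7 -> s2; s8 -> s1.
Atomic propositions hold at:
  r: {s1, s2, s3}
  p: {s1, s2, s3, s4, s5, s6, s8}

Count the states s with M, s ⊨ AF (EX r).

5

Sat(EX r) = {s : some successor in {s1, s2, s3}} = {s2, s6, s7, s8}
AF (EX r): least fixpoint, start Z0 = {s2, s6, s7, s8}, add states with every successor in Z. Z1 = {s2, s3, s6, s7, s8}; fixed.
Sat(AF (EX r)) = {s2, s3, s6, s7, s8}
|Sat(AF (EX r))| = |{s2, s3, s6, s7, s8}| = 5.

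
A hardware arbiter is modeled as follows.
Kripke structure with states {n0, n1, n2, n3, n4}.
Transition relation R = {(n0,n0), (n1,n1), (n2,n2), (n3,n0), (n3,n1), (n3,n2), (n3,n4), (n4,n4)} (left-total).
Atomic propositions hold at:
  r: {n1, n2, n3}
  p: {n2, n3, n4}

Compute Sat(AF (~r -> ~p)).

{n0, n1, n2, n3}

Sat(~r) = {n0, n4}
Sat(~p) = {n0, n1}
Sat(~r -> ~p) = {n0, n1, n2, n3}
AF (~r -> ~p): least fixpoint, start Z0 = {n0, n1, n2, n3}, add states with every successor in Z. Already a fixed point.
Sat(AF (~r -> ~p)) = {n0, n1, n2, n3}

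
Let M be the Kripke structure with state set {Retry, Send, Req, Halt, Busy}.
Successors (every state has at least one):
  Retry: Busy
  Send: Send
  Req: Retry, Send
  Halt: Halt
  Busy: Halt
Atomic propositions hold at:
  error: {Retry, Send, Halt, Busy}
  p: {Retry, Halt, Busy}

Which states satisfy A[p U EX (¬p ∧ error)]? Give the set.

{Send, Req}

Sat(¬p) = {Send, Req}
Sat(¬p ∧ error) = {Send}
Sat(EX (¬p ∧ error)) = {s : some successor in {Send}} = {Send, Req}
A[p U EX (¬p ∧ error)]: least fixpoint, start Z0 = Sat(EX (¬p ∧ error)) = {Send, Req}, add states in Sat(p) with every successor in Z. Already a fixed point.
Sat(A[p U EX (¬p ∧ error)]) = {Send, Req}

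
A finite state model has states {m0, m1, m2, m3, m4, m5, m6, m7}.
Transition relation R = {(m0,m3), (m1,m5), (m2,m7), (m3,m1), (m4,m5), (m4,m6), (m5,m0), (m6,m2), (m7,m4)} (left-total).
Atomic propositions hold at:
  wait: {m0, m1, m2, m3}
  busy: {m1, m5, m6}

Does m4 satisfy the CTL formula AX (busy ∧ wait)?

Sat(busy ∧ wait) = {m1}
Sat(AX (busy ∧ wait)) = {s : every successor in {m1}} = {m3}
m4 ∉ Sat(AX (busy ∧ wait)) = {m3}, so the formula does not hold at m4.

No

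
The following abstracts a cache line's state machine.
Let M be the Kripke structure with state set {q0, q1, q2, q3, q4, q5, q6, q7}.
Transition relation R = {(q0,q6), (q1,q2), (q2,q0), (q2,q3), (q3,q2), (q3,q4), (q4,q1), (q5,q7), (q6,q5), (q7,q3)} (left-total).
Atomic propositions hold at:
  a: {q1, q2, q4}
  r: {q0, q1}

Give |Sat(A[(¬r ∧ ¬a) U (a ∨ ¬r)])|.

Sat(¬r) = {q2, q3, q4, q5, q6, q7}
Sat(¬a) = {q0, q3, q5, q6, q7}
Sat(¬r ∧ ¬a) = {q3, q5, q6, q7}
Sat(a ∨ ¬r) = {q1, q2, q3, q4, q5, q6, q7}
A[(¬r ∧ ¬a) U (a ∨ ¬r)]: least fixpoint, start Z0 = Sat((a ∨ ¬r)) = {q1, q2, q3, q4, q5, q6, q7}, add states in Sat(¬r ∧ ¬a) with every successor in Z. Already a fixed point.
Sat(A[(¬r ∧ ¬a) U (a ∨ ¬r)]) = {q1, q2, q3, q4, q5, q6, q7}
|Sat(A[(¬r ∧ ¬a) U (a ∨ ¬r)])| = |{q1, q2, q3, q4, q5, q6, q7}| = 7.

7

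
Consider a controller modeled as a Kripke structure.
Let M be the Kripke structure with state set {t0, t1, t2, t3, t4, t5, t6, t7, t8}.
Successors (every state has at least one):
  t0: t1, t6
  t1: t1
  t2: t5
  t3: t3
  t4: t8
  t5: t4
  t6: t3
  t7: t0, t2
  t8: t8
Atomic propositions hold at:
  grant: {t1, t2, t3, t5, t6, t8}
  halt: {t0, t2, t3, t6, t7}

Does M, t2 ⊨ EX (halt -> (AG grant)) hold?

AG grant: greatest fixpoint, start Z0 = {t1, t2, t3, t5, t6, t8}, keep only states in Sat with every successor in Z. Z1 = {t1, t2, t3, t6, t8}; Z2 = {t1, t3, t6, t8}; fixed.
Sat(AG grant) = {t1, t3, t6, t8}
Sat(halt -> (AG grant)) = {t1, t3, t4, t5, t6, t8}
Sat(EX (halt -> (AG grant))) = {s : some successor in {t1, t3, t4, t5, t6, t8}} = {t0, t1, t2, t3, t4, t5, t6, t8}
t2 ∈ Sat(EX (halt -> (AG grant))) = {t0, t1, t2, t3, t4, t5, t6, t8}, so the formula holds at t2.

Yes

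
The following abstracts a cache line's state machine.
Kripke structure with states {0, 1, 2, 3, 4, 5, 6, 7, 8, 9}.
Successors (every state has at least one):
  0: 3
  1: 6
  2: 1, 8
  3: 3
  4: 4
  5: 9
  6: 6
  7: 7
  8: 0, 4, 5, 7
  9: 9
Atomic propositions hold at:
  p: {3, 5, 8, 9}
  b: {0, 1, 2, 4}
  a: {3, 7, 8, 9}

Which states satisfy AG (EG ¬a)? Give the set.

{1, 4, 6}

Sat(¬a) = {0, 1, 2, 4, 5, 6}
EG ¬a: greatest fixpoint, start Z0 = {0, 1, 2, 4, 5, 6}, keep only states in Sat with some successor in Z. Z1 = {1, 2, 4, 6}; fixed.
Sat(EG ¬a) = {1, 2, 4, 6}
AG (EG ¬a): greatest fixpoint, start Z0 = {1, 2, 4, 6}, keep only states in Sat with every successor in Z. Z1 = {1, 4, 6}; fixed.
Sat(AG (EG ¬a)) = {1, 4, 6}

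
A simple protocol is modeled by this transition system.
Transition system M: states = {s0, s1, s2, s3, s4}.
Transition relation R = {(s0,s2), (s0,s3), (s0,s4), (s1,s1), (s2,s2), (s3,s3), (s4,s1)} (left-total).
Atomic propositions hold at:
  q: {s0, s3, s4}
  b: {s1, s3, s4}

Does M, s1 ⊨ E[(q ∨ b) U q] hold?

No

Sat(q ∨ b) = {s0, s1, s3, s4}
E[(q ∨ b) U q]: least fixpoint, start Z0 = Sat(q) = {s0, s3, s4}, add states in Sat(q ∨ b) with some successor in Z. Already a fixed point.
Sat(E[(q ∨ b) U q]) = {s0, s3, s4}
s1 ∉ Sat(E[(q ∨ b) U q]) = {s0, s3, s4}, so the formula does not hold at s1.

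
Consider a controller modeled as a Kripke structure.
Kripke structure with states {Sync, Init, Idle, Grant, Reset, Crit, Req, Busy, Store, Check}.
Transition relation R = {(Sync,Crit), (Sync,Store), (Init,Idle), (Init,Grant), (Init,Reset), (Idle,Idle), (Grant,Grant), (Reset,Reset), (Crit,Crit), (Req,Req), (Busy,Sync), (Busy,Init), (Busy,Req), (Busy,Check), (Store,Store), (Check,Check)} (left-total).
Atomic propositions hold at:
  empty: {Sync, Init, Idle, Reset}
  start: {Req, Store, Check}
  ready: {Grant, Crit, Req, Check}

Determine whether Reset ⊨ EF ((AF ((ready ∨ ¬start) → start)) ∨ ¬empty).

Sat(¬start) = {Sync, Init, Idle, Grant, Reset, Crit, Busy}
Sat(ready ∨ ¬start) = {Sync, Init, Idle, Grant, Reset, Crit, Req, Busy, Check}
Sat((ready ∨ ¬start) → start) = {Req, Store, Check}
AF ((ready ∨ ¬start) → start): least fixpoint, start Z0 = {Req, Store, Check}, add states with every successor in Z. Already a fixed point.
Sat(AF ((ready ∨ ¬start) → start)) = {Req, Store, Check}
Sat(¬empty) = {Grant, Crit, Req, Busy, Store, Check}
Sat((AF ((ready ∨ ¬start) → start)) ∨ ¬empty) = {Grant, Crit, Req, Busy, Store, Check}
EF ((AF ((ready ∨ ¬start) → start)) ∨ ¬empty): least fixpoint, start Z0 = {Grant, Crit, Req, Busy, Store, Check}, add states with some successor in Z. Z1 = {Sync, Init, Grant, Crit, Req, Busy, Store, Check}; fixed.
Sat(EF ((AF ((ready ∨ ¬start) → start)) ∨ ¬empty)) = {Sync, Init, Grant, Crit, Req, Busy, Store, Check}
Reset ∉ Sat(EF ((AF ((ready ∨ ¬start) → start)) ∨ ¬empty)) = {Sync, Init, Grant, Crit, Req, Busy, Store, Check}, so the formula does not hold at Reset.

No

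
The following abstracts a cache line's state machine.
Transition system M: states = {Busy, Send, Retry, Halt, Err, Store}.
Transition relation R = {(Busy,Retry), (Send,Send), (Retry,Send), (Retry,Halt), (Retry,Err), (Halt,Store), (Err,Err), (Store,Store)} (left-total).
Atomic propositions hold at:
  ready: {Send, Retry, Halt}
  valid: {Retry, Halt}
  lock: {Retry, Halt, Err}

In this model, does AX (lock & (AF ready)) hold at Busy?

AF ready: least fixpoint, start Z0 = {Send, Retry, Halt}, add states with every successor in Z. Z1 = {Busy, Send, Retry, Halt}; fixed.
Sat(AF ready) = {Busy, Send, Retry, Halt}
Sat(lock & (AF ready)) = {Retry, Halt}
Sat(AX (lock & (AF ready))) = {s : every successor in {Retry, Halt}} = {Busy}
Busy ∈ Sat(AX (lock & (AF ready))) = {Busy}, so the formula holds at Busy.

Yes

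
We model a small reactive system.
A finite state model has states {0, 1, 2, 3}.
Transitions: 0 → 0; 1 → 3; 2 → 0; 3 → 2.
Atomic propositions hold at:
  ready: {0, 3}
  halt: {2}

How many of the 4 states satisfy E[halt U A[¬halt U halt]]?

Sat(¬halt) = {0, 1, 3}
A[¬halt U halt]: least fixpoint, start Z0 = Sat(halt) = {2}, add states in Sat(¬halt) with every successor in Z. Z1 = {2, 3}; Z2 = {1, 2, 3}; fixed.
Sat(A[¬halt U halt]) = {1, 2, 3}
E[halt U A[¬halt U halt]]: least fixpoint, start Z0 = Sat(A[¬halt U halt]) = {1, 2, 3}, add states in Sat(halt) with some successor in Z. Already a fixed point.
Sat(E[halt U A[¬halt U halt]]) = {1, 2, 3}
|Sat(E[halt U A[¬halt U halt]])| = |{1, 2, 3}| = 3.

3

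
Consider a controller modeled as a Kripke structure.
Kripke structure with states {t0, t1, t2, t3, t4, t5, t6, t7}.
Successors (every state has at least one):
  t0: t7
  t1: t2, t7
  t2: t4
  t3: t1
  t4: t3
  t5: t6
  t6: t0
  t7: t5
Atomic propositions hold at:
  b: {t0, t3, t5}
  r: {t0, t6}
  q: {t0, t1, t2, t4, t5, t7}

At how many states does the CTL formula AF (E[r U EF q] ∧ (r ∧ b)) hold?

4

EF q: least fixpoint, start Z0 = {t0, t1, t2, t4, t5, t7}, add states with some successor in Z. Z1 = {t0, t1, t2, t3, t4, t5, t6, t7}; fixed.
Sat(EF q) = {t0, t1, t2, t3, t4, t5, t6, t7}
E[r U EF q]: least fixpoint, start Z0 = Sat(EF q) = {t0, t1, t2, t3, t4, t5, t6, t7}, add states in Sat(r) with some successor in Z. Already a fixed point.
Sat(E[r U EF q]) = {t0, t1, t2, t3, t4, t5, t6, t7}
Sat(r ∧ b) = {t0}
Sat(E[r U EF q] ∧ (r ∧ b)) = {t0}
AF (E[r U EF q] ∧ (r ∧ b)): least fixpoint, start Z0 = {t0}, add states with every successor in Z. Z1 = {t0, t6}; Z2 = {t0, t5, t6}; Z3 = {t0, t5, t6, t7}; fixed.
Sat(AF (E[r U EF q] ∧ (r ∧ b))) = {t0, t5, t6, t7}
|Sat(AF (E[r U EF q] ∧ (r ∧ b)))| = |{t0, t5, t6, t7}| = 4.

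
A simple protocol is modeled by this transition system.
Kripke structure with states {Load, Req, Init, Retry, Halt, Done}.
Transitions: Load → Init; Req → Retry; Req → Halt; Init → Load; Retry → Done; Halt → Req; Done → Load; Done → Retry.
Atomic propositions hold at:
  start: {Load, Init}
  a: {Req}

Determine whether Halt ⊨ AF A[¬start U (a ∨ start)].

Yes

Sat(¬start) = {Req, Retry, Halt, Done}
Sat(a ∨ start) = {Load, Req, Init}
A[¬start U (a ∨ start)]: least fixpoint, start Z0 = Sat((a ∨ start)) = {Load, Req, Init}, add states in Sat(¬start) with every successor in Z. Z1 = {Load, Req, Init, Halt}; fixed.
Sat(A[¬start U (a ∨ start)]) = {Load, Req, Init, Halt}
AF A[¬start U (a ∨ start)]: least fixpoint, start Z0 = {Load, Req, Init, Halt}, add states with every successor in Z. Already a fixed point.
Sat(AF A[¬start U (a ∨ start)]) = {Load, Req, Init, Halt}
Halt ∈ Sat(AF A[¬start U (a ∨ start)]) = {Load, Req, Init, Halt}, so the formula holds at Halt.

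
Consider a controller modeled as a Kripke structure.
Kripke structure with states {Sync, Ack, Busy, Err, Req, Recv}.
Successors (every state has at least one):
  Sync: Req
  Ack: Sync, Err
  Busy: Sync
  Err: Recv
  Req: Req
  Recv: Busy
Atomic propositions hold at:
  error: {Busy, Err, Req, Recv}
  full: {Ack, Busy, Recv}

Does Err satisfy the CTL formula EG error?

No

EG error: greatest fixpoint, start Z0 = {Busy, Err, Req, Recv}, keep only states in Sat with some successor in Z. Z1 = {Err, Req, Recv}; Z2 = {Err, Req}; Z3 = {Req}; fixed.
Sat(EG error) = {Req}
Err ∉ Sat(EG error) = {Req}, so the formula does not hold at Err.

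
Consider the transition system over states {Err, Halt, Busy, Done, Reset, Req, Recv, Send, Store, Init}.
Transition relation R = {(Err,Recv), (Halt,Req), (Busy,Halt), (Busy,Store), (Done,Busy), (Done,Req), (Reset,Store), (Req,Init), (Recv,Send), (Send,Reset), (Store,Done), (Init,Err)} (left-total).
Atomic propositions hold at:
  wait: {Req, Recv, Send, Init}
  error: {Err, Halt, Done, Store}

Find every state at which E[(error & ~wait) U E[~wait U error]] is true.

{Err, Halt, Busy, Done, Reset, Store}

Sat(~wait) = {Err, Halt, Busy, Done, Reset, Store}
Sat(error & ~wait) = {Err, Halt, Done, Store}
E[~wait U error]: least fixpoint, start Z0 = Sat(error) = {Err, Halt, Done, Store}, add states in Sat(~wait) with some successor in Z. Z1 = {Err, Halt, Busy, Done, Reset, Store}; fixed.
Sat(E[~wait U error]) = {Err, Halt, Busy, Done, Reset, Store}
E[(error & ~wait) U E[~wait U error]]: least fixpoint, start Z0 = Sat(E[~wait U error]) = {Err, Halt, Busy, Done, Reset, Store}, add states in Sat(error & ~wait) with some successor in Z. Already a fixed point.
Sat(E[(error & ~wait) U E[~wait U error]]) = {Err, Halt, Busy, Done, Reset, Store}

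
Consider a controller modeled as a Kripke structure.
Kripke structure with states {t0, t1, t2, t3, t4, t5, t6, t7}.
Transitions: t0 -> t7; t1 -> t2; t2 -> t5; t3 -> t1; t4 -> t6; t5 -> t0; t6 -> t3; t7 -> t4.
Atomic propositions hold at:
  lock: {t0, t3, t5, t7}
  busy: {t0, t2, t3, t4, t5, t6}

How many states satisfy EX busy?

Sat(EX busy) = {s : some successor in {t0, t2, t3, t4, t5, t6}} = {t1, t2, t4, t5, t6, t7}
|Sat(EX busy)| = |{t1, t2, t4, t5, t6, t7}| = 6.

6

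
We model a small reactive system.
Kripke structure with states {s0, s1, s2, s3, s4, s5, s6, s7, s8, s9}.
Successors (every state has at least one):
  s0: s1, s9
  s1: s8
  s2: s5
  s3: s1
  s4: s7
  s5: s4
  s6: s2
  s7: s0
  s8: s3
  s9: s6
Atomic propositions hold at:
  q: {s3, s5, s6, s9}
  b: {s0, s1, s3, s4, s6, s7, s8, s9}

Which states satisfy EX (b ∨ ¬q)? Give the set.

Sat(¬q) = {s0, s1, s2, s4, s7, s8}
Sat(b ∨ ¬q) = {s0, s1, s2, s3, s4, s6, s7, s8, s9}
Sat(EX (b ∨ ¬q)) = {s : some successor in {s0, s1, s2, s3, s4, s6, s7, s8, s9}} = {s0, s1, s3, s4, s5, s6, s7, s8, s9}

{s0, s1, s3, s4, s5, s6, s7, s8, s9}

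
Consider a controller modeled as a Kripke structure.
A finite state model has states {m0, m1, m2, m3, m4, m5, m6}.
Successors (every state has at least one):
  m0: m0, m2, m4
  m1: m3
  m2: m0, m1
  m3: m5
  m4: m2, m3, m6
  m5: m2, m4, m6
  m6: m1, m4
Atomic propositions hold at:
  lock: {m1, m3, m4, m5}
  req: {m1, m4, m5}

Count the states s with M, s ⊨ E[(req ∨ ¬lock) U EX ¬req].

6

Sat(¬lock) = {m0, m2, m6}
Sat(req ∨ ¬lock) = {m0, m1, m2, m4, m5, m6}
Sat(¬req) = {m0, m2, m3, m6}
Sat(EX ¬req) = {s : some successor in {m0, m2, m3, m6}} = {m0, m1, m2, m4, m5}
E[(req ∨ ¬lock) U EX ¬req]: least fixpoint, start Z0 = Sat(EX ¬req) = {m0, m1, m2, m4, m5}, add states in Sat(req ∨ ¬lock) with some successor in Z. Z1 = {m0, m1, m2, m4, m5, m6}; fixed.
Sat(E[(req ∨ ¬lock) U EX ¬req]) = {m0, m1, m2, m4, m5, m6}
|Sat(E[(req ∨ ¬lock) U EX ¬req])| = |{m0, m1, m2, m4, m5, m6}| = 6.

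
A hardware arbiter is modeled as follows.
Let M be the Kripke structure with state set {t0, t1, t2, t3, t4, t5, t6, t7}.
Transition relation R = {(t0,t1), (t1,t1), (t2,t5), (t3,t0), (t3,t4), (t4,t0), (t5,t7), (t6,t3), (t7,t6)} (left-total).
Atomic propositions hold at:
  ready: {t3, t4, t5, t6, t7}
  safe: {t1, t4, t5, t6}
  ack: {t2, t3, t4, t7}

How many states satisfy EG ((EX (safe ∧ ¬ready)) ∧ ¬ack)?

Sat(¬ready) = {t0, t1, t2}
Sat(safe ∧ ¬ready) = {t1}
Sat(EX (safe ∧ ¬ready)) = {s : some successor in {t1}} = {t0, t1}
Sat(¬ack) = {t0, t1, t5, t6}
Sat((EX (safe ∧ ¬ready)) ∧ ¬ack) = {t0, t1}
EG ((EX (safe ∧ ¬ready)) ∧ ¬ack): greatest fixpoint, start Z0 = {t0, t1}, keep only states in Sat with some successor in Z. Already a fixed point.
Sat(EG ((EX (safe ∧ ¬ready)) ∧ ¬ack)) = {t0, t1}
|Sat(EG ((EX (safe ∧ ¬ready)) ∧ ¬ack))| = |{t0, t1}| = 2.

2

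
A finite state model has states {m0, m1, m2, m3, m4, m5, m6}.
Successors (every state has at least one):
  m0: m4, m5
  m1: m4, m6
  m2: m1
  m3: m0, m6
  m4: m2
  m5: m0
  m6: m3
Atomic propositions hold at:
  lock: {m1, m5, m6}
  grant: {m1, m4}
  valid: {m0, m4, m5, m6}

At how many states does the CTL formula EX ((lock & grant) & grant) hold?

Sat(lock & grant) = {m1}
Sat((lock & grant) & grant) = {m1}
Sat(EX ((lock & grant) & grant)) = {s : some successor in {m1}} = {m2}
|Sat(EX ((lock & grant) & grant))| = |{m2}| = 1.

1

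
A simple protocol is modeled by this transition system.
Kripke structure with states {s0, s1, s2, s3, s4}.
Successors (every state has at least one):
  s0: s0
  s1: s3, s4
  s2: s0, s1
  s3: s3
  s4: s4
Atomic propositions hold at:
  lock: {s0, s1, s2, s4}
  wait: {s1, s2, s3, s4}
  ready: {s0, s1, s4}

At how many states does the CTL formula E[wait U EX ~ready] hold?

3

Sat(~ready) = {s2, s3}
Sat(EX ~ready) = {s : some successor in {s2, s3}} = {s1, s3}
E[wait U EX ~ready]: least fixpoint, start Z0 = Sat(EX ~ready) = {s1, s3}, add states in Sat(wait) with some successor in Z. Z1 = {s1, s2, s3}; fixed.
Sat(E[wait U EX ~ready]) = {s1, s2, s3}
|Sat(E[wait U EX ~ready])| = |{s1, s2, s3}| = 3.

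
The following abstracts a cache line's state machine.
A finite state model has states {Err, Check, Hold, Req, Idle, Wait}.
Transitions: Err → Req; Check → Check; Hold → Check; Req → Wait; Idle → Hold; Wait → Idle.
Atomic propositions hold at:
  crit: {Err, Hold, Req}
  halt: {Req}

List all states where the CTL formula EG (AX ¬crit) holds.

Sat(¬crit) = {Check, Idle, Wait}
Sat(AX ¬crit) = {s : every successor in {Check, Idle, Wait}} = {Check, Hold, Req, Wait}
EG (AX ¬crit): greatest fixpoint, start Z0 = {Check, Hold, Req, Wait}, keep only states in Sat with some successor in Z. Z1 = {Check, Hold, Req}; Z2 = {Check, Hold}; fixed.
Sat(EG (AX ¬crit)) = {Check, Hold}

{Check, Hold}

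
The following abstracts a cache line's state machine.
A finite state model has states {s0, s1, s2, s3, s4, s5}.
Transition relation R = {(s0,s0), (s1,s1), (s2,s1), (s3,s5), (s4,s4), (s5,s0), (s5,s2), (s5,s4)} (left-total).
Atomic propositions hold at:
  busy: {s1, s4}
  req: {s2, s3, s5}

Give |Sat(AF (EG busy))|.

EG busy: greatest fixpoint, start Z0 = {s1, s4}, keep only states in Sat with some successor in Z. Already a fixed point.
Sat(EG busy) = {s1, s4}
AF (EG busy): least fixpoint, start Z0 = {s1, s4}, add states with every successor in Z. Z1 = {s1, s2, s4}; fixed.
Sat(AF (EG busy)) = {s1, s2, s4}
|Sat(AF (EG busy))| = |{s1, s2, s4}| = 3.

3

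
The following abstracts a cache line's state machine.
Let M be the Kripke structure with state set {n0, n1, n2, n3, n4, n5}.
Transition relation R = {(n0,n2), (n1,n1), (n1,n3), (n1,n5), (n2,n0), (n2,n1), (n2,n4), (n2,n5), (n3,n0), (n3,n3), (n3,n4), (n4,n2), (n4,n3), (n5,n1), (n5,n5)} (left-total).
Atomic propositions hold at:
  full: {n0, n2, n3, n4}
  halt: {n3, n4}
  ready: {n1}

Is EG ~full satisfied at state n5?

Sat(~full) = {n1, n5}
EG ~full: greatest fixpoint, start Z0 = {n1, n5}, keep only states in Sat with some successor in Z. Already a fixed point.
Sat(EG ~full) = {n1, n5}
n5 ∈ Sat(EG ~full) = {n1, n5}, so the formula holds at n5.

Yes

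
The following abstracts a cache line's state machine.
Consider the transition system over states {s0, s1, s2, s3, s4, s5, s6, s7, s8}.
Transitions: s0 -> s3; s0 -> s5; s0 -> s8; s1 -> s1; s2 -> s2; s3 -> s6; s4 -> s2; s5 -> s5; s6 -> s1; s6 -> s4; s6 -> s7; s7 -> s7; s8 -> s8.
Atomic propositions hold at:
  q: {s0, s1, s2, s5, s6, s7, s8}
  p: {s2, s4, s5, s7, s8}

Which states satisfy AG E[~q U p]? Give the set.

{s2, s4, s5, s7, s8}

Sat(~q) = {s3, s4}
E[~q U p]: least fixpoint, start Z0 = Sat(p) = {s2, s4, s5, s7, s8}, add states in Sat(~q) with some successor in Z. Already a fixed point.
Sat(E[~q U p]) = {s2, s4, s5, s7, s8}
AG E[~q U p]: greatest fixpoint, start Z0 = {s2, s4, s5, s7, s8}, keep only states in Sat with every successor in Z. Already a fixed point.
Sat(AG E[~q U p]) = {s2, s4, s5, s7, s8}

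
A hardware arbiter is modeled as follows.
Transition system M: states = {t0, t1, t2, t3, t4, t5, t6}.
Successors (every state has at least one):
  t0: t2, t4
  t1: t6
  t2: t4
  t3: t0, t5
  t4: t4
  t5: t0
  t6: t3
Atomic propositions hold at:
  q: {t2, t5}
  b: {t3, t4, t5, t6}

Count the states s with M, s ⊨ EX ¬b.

3

Sat(¬b) = {t0, t1, t2}
Sat(EX ¬b) = {s : some successor in {t0, t1, t2}} = {t0, t3, t5}
|Sat(EX ¬b)| = |{t0, t3, t5}| = 3.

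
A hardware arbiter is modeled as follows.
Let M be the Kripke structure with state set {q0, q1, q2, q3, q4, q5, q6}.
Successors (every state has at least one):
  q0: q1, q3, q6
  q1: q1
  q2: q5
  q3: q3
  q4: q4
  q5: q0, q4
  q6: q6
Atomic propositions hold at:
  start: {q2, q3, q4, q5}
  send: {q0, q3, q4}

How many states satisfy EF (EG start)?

EG start: greatest fixpoint, start Z0 = {q2, q3, q4, q5}, keep only states in Sat with some successor in Z. Already a fixed point.
Sat(EG start) = {q2, q3, q4, q5}
EF (EG start): least fixpoint, start Z0 = {q2, q3, q4, q5}, add states with some successor in Z. Z1 = {q0, q2, q3, q4, q5}; fixed.
Sat(EF (EG start)) = {q0, q2, q3, q4, q5}
|Sat(EF (EG start))| = |{q0, q2, q3, q4, q5}| = 5.

5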